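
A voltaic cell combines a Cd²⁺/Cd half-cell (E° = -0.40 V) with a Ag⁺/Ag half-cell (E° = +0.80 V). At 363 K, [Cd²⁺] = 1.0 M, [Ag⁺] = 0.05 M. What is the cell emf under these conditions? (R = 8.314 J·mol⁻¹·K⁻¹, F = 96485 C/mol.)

1.11 V

The Ag⁺/Ag couple has the higher reduction potential and acts as the cathode, so E°_cell = +0.80 − (-0.40) = 1.20 V.
Balancing electrons gives n = 2; the reaction quotient is Q = [Cd²⁺]/[Ag⁺]^2 = 400.
E = E° − (RT/nF) ln Q = 1.20 − (8.314×363)/(2×96485) × (5.991) = 1.200 − 0.094 = 1.106 V.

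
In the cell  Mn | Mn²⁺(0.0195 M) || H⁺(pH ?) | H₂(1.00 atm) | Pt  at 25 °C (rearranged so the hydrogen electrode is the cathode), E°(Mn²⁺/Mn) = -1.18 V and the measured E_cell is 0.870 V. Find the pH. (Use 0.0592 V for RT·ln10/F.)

pH = 6.09

E°_cell = 1.18 V and n = 2.
log Q = n(E° − E)/0.0592 = 2×(1.18 − 0.870)/0.0592 = 10.473.
With Q = [Mn²⁺]·P(H₂) / [H⁺]^2, solving for [H⁺] gives log[H⁺] = -6.091, so pH = 6.09.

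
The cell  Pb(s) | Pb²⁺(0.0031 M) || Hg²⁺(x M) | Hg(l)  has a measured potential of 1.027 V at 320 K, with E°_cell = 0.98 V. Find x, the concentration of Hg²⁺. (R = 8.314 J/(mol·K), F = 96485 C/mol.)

From the Nernst equation, ln Q = nF(E° − E)/RT = 2×96485×(0.98 − 1.027)/(8.314×320) = -3.409, so Q = 0.0331.
With Q = [Pb²⁺]/[Hg²⁺] and the known concentrations, [Hg²⁺] in the denominator gives [Hg²⁺] = 0.094 M.

0.094 M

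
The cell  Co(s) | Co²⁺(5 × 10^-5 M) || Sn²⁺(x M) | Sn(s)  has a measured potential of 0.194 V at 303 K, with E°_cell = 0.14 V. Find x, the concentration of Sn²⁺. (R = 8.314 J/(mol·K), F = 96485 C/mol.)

From the Nernst equation, ln Q = nF(E° − E)/RT = 2×96485×(0.14 − 0.194)/(8.314×303) = -4.136, so Q = 0.0160.
With Q = [Co²⁺]/[Sn²⁺] and the known concentrations, [Sn²⁺] in the denominator gives [Sn²⁺] = 0.0031 M.

0.0031 M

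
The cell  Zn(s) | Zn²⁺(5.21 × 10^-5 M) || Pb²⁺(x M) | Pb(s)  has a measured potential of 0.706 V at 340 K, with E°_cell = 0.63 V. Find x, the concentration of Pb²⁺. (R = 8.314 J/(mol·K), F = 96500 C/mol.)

From the Nernst equation, ln Q = nF(E° − E)/RT = 2×96500×(0.63 − 0.706)/(8.314×340) = -5.189, so Q = 0.00558.
With Q = [Zn²⁺]/[Pb²⁺] and the known concentrations, [Pb²⁺] in the denominator gives [Pb²⁺] = 0.0093 M.

0.0093 M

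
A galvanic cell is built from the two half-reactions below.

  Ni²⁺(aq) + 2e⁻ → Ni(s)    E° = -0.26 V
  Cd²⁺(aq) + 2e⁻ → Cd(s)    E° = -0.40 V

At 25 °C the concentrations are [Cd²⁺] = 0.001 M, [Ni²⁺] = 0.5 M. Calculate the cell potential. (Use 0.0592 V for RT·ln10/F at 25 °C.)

The Ni²⁺/Ni couple has the higher reduction potential and acts as the cathode, so E°_cell = -0.26 − (-0.40) = 0.14 V.
Balancing electrons gives n = 2; the reaction quotient is Q = [Cd²⁺]/[Ni²⁺] = 0.00200.
At 25 °C, E = E° − (0.0592/n) log Q = 0.14 − (0.0592/2)(-2.699) = 0.140 + 0.080 = 0.220 V.

0.220 V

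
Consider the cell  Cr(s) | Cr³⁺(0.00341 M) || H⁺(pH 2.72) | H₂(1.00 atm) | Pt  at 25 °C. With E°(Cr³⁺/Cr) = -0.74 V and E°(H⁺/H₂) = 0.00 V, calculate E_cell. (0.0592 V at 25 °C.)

0.63 V

The hydrogen couple is the cathode, so E°_cell = 0.74 V; n = 6.
[H⁺] = 10^(−2.72) = 0.0019 M, and Q = [Cr³⁺]^2·P(H₂)^3 / [H⁺]^6 = 2.43 × 10^11.
E = E° − (0.0592/6) log Q = 0.74 − (0.0592/6)(11.386) = 0.628 V.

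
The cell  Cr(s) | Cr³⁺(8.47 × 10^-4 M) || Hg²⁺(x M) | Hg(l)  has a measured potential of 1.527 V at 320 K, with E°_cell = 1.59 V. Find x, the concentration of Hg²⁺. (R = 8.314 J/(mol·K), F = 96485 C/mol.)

From the Nernst equation, ln Q = nF(E° − E)/RT = 6×96485×(1.59 − 1.527)/(8.314×320) = 13.709, so Q = 8.99 × 10^5.
With Q = [Cr³⁺]^2/[Hg²⁺]^3 and the known concentrations, [Hg²⁺]^3 in the denominator gives [Hg²⁺] = 9.3 × 10^-5 M.

9.3 × 10^-5 M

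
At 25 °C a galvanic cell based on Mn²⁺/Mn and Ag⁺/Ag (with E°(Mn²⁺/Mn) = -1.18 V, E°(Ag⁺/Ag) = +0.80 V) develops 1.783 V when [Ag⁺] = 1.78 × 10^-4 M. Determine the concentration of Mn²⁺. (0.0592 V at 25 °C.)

0.14 M

From the Nernst equation, log Q = n(E° − E)/0.0592 = 2(1.98 − 1.783)/0.0592 = 6.655, so Q = 4.52 × 10^6.
With Q = [Mn²⁺]/[Ag⁺]^2 and the known concentrations, [Mn²⁺] in the numerator gives [Mn²⁺] = 0.14 M.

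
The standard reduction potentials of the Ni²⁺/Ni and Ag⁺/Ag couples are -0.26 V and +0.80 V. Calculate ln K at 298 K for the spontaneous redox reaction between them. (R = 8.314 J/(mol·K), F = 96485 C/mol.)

E°_cell = +0.80 − (-0.26) = 1.06 V, with n = 2 electrons transferred.
At equilibrium E = 0, so the Nernst equation gives ln K = nFE°/RT = (2)(96485)(1.06)/((8.314)(298)) = 82.56.

ln K = 82.6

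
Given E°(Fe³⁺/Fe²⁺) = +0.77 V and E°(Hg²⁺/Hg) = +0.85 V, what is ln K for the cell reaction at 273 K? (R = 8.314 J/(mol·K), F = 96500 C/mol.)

E°_cell = +0.85 − (+0.77) = 0.08 V, with n = 2 electrons transferred.
At equilibrium E = 0, so the Nernst equation gives ln K = nFE°/RT = (2)(96500)(0.08)/((8.314)(273)) = 6.80.

ln K = 6.8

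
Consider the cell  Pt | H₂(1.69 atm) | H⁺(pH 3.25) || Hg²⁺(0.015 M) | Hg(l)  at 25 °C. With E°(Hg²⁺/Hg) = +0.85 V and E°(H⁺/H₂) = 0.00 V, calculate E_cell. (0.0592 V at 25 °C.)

1.00 V

The Hg²⁺/Hg couple is the cathode, so E°_cell = 0.85 V; n = 2.
[H⁺] = 10^(−3.25) = 5.6 × 10^-4 M, and Q = [H⁺]^2 / ([Hg²⁺]·P(H₂)) = 1.25 × 10^-5.
E = E° − (0.0592/2) log Q = 0.85 − (0.0592/2)(-4.904) = 0.995 V.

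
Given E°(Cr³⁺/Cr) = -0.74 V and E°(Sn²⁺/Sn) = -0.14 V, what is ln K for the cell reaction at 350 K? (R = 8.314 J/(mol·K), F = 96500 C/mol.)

E°_cell = -0.14 − (-0.74) = 0.60 V, with n = 6 electrons transferred.
At equilibrium E = 0, so the Nernst equation gives ln K = nFE°/RT = (6)(96500)(0.60)/((8.314)(350)) = 119.39.

ln K = 119.4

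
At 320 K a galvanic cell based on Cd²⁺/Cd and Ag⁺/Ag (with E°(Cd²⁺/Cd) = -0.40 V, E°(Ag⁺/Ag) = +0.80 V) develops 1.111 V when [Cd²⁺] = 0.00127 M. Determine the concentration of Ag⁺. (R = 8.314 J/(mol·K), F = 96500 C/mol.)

From the Nernst equation, ln Q = nF(E° − E)/RT = 2×96500×(1.20 − 1.111)/(8.314×320) = 6.456, so Q = 637.
With Q = [Cd²⁺]/[Ag⁺]^2 and the known concentrations, [Ag⁺]^2 in the denominator gives [Ag⁺] = 0.0014 M.

0.0014 M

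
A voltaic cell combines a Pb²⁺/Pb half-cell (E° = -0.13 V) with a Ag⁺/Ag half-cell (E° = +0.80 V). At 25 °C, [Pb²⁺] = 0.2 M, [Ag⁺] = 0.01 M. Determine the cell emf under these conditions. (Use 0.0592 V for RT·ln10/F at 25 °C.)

The Ag⁺/Ag couple has the higher reduction potential and acts as the cathode, so E°_cell = +0.80 − (-0.13) = 0.93 V.
Balancing electrons gives n = 2; the reaction quotient is Q = [Pb²⁺]/[Ag⁺]^2 = 2000.
At 25 °C, E = E° − (0.0592/n) log Q = 0.93 − (0.0592/2)(3.301) = 0.930 − 0.098 = 0.832 V.

0.832 V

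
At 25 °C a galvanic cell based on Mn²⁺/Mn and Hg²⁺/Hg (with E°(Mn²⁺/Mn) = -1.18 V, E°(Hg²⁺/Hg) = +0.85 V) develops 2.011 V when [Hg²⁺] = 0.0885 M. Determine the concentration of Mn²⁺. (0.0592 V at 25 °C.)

0.39 M

From the Nernst equation, log Q = n(E° − E)/0.0592 = 2(2.03 − 2.011)/0.0592 = 0.642, so Q = 4.38.
With Q = [Mn²⁺]/[Hg²⁺] and the known concentrations, [Mn²⁺] in the numerator gives [Mn²⁺] = 0.39 M.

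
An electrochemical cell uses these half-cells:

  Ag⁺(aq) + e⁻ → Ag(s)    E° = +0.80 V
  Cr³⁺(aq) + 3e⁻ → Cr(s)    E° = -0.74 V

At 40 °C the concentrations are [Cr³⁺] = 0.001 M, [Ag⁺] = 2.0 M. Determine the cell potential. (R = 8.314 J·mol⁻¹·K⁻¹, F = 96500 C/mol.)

The Ag⁺/Ag couple has the higher reduction potential and acts as the cathode, so E°_cell = +0.80 − (-0.74) = 1.54 V.
Balancing electrons gives n = 3; the reaction quotient is Q = [Cr³⁺]/[Ag⁺]^3 = 1.25 × 10^-4.
E = E° − (RT/nF) ln Q = 1.54 − (8.314×313)/(3×96500) × (-8.987) = 1.540 + 0.081 = 1.621 V.

1.62 V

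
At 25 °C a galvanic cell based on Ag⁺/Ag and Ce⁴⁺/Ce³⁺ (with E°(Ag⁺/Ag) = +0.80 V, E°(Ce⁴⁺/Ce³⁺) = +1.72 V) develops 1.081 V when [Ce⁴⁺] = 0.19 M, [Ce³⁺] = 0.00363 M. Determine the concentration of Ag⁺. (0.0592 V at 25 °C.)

From the Nernst equation, log Q = n(E° − E)/0.0592 = 1(0.92 − 1.081)/0.0592 = -2.720, so Q = 0.00191.
With Q = [Ag⁺]·[Ce³⁺]/[Ce⁴⁺] and the known concentrations, [Ag⁺] in the numerator gives [Ag⁺] = 0.1 M.

0.1 M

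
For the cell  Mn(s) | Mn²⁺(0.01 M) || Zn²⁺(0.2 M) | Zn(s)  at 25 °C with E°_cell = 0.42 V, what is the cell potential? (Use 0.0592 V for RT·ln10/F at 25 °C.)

0.459 V

Balancing electrons gives n = 2; the reaction quotient is Q = [Mn²⁺]/[Zn²⁺] = 0.0500.
At 25 °C, E = E° − (0.0592/n) log Q = 0.42 − (0.0592/2)(-1.301) = 0.420 + 0.039 = 0.459 V.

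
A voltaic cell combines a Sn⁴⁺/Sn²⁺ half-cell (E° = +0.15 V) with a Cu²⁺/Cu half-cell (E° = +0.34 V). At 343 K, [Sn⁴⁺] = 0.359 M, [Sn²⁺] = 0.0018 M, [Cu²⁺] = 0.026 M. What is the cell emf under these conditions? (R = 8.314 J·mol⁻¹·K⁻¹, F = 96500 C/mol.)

The Cu²⁺/Cu couple has the higher reduction potential and acts as the cathode, so E°_cell = +0.34 − (+0.15) = 0.19 V.
Balancing electrons gives n = 2; the reaction quotient is Q = [Sn⁴⁺]/([Sn²⁺]·[Cu²⁺]) = 7670.
E = E° − (RT/nF) ln Q = 0.19 − (8.314×343)/(2×96500) × (8.945) = 0.190 − 0.132 = 0.058 V.

0.058 V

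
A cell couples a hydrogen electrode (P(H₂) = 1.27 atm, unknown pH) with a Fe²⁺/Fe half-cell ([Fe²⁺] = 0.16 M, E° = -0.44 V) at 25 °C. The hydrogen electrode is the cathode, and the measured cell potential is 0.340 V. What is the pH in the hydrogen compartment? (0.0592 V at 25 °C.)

pH = 2.04

E°_cell = 0.44 V and n = 2.
log Q = n(E° − E)/0.0592 = 2×(0.44 − 0.340)/0.0592 = 3.378.
With Q = [Fe²⁺]·P(H₂) / [H⁺]^2, solving for [H⁺] gives log[H⁺] = -2.035, so pH = 2.04.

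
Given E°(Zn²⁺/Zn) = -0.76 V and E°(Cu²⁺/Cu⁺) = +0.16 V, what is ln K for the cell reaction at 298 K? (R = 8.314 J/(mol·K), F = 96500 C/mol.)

E°_cell = +0.16 − (-0.76) = 0.92 V, with n = 2 electrons transferred.
At equilibrium E = 0, so the Nernst equation gives ln K = nFE°/RT = (2)(96500)(0.92)/((8.314)(298)) = 71.67.

ln K = 71.7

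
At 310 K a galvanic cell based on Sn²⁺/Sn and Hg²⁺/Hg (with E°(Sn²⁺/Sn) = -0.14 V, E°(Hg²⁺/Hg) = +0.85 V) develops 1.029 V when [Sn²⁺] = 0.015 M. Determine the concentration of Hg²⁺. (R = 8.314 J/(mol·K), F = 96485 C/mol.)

0.28 M

From the Nernst equation, ln Q = nF(E° − E)/RT = 2×96485×(0.99 − 1.029)/(8.314×310) = -2.920, so Q = 0.0539.
With Q = [Sn²⁺]/[Hg²⁺] and the known concentrations, [Hg²⁺] in the denominator gives [Hg²⁺] = 0.28 M.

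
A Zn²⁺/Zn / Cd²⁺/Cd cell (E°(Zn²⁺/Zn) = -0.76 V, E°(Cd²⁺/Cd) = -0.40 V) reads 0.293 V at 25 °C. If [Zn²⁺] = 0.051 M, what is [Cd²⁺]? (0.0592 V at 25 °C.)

2.8 × 10^-4 M

From the Nernst equation, log Q = n(E° − E)/0.0592 = 2(0.36 − 0.293)/0.0592 = 2.264, so Q = 183.
With Q = [Zn²⁺]/[Cd²⁺] and the known concentrations, [Cd²⁺] in the denominator gives [Cd²⁺] = 2.8 × 10^-4 M.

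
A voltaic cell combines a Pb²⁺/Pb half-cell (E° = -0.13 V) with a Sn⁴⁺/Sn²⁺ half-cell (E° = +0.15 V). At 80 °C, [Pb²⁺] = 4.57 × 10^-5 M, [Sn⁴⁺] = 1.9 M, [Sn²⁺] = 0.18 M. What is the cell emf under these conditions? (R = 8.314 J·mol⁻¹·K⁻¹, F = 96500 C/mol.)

0.468 V

The Sn⁴⁺/Sn²⁺ couple has the higher reduction potential and acts as the cathode, so E°_cell = +0.15 − (-0.13) = 0.28 V.
Balancing electrons gives n = 2; the reaction quotient is Q = [Pb²⁺]·[Sn²⁺]/[Sn⁴⁺] = 4.33 × 10^-6.
E = E° − (RT/nF) ln Q = 0.28 − (8.314×353)/(2×96500) × (-12.350) = 0.280 + 0.188 = 0.468 V.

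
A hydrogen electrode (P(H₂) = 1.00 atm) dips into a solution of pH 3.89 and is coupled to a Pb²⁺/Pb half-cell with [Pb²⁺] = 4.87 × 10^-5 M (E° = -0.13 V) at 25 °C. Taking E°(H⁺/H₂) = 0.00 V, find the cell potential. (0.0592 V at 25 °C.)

0.027 V

The hydrogen couple is the cathode, so E°_cell = 0.13 V; n = 2.
[H⁺] = 10^(−3.89) = 1.3 × 10^-4 M, and Q = [Pb²⁺]·P(H₂) / [H⁺]^2 = 2930.
E = E° − (0.0592/2) log Q = 0.13 − (0.0592/2)(3.468) = 0.027 V.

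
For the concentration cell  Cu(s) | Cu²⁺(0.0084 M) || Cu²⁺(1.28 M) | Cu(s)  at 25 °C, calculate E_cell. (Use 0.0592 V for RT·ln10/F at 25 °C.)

Both half-cells are Cu²⁺/Cu, so E°_cell = 0. The concentrated side is the cathode; the cell reaction moves Cu²⁺ from high to low concentration with n = 2.
Q = [Cu²⁺]_dilute/[Cu²⁺]_conc = 0.0084/1.28 = 0.00656.
E = 0 − (0.0592/2) log Q = −(0.0592/2)(-2.183) = 0.0646 V.

0.065 V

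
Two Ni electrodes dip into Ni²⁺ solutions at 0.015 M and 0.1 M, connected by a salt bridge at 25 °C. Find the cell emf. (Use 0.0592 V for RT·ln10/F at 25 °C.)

0.024 V

Both half-cells are Ni²⁺/Ni, so E°_cell = 0. The concentrated side is the cathode; the cell reaction moves Ni²⁺ from high to low concentration with n = 2.
Q = [Ni²⁺]_dilute/[Ni²⁺]_conc = 0.015/0.1 = 0.150.
E = 0 − (0.0592/2) log Q = −(0.0592/2)(-0.824) = 0.0244 V.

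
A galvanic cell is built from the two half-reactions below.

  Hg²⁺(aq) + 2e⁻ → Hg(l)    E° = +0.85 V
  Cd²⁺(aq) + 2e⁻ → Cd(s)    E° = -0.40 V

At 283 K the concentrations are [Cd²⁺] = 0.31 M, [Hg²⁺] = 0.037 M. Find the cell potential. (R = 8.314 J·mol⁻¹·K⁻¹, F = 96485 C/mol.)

1.22 V

The Hg²⁺/Hg couple has the higher reduction potential and acts as the cathode, so E°_cell = +0.85 − (-0.40) = 1.25 V.
Balancing electrons gives n = 2; the reaction quotient is Q = [Cd²⁺]/[Hg²⁺] = 8.38.
E = E° − (RT/nF) ln Q = 1.25 − (8.314×283)/(2×96485) × (2.126) = 1.250 − 0.026 = 1.224 V.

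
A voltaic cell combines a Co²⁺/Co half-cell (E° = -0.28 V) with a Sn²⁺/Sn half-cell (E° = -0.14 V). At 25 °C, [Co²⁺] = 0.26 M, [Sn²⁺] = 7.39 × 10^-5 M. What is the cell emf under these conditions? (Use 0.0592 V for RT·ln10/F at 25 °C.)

0.035 V

The Sn²⁺/Sn couple has the higher reduction potential and acts as the cathode, so E°_cell = -0.14 − (-0.28) = 0.14 V.
Balancing electrons gives n = 2; the reaction quotient is Q = [Co²⁺]/[Sn²⁺] = 3520.
At 25 °C, E = E° − (0.0592/n) log Q = 0.14 − (0.0592/2)(3.546) = 0.140 − 0.105 = 0.035 V.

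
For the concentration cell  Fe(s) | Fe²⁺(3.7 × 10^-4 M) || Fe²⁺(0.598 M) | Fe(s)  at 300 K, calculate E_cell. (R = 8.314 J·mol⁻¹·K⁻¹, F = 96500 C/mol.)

0.095 V

Both half-cells are Fe²⁺/Fe, so E°_cell = 0. The concentrated side is the cathode; the cell reaction moves Fe²⁺ from high to low concentration with n = 2.
Q = [Fe²⁺]_dilute/[Fe²⁺]_conc = 3.7 × 10^-4/0.598 = 6.19 × 10^-4.
E = 0 − (RT/nF) ln Q = −((8.314×300)/(2×96500))(-7.388) = 0.0955 V.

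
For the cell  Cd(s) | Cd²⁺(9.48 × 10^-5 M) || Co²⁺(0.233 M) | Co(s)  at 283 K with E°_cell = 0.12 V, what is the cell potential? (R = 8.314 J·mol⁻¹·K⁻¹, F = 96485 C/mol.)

0.215 V

Balancing electrons gives n = 2; the reaction quotient is Q = [Cd²⁺]/[Co²⁺] = 4.07 × 10^-4.
E = E° − (RT/nF) ln Q = 0.12 − (8.314×283)/(2×96485) × (-7.807) = 0.120 + 0.095 = 0.215 V.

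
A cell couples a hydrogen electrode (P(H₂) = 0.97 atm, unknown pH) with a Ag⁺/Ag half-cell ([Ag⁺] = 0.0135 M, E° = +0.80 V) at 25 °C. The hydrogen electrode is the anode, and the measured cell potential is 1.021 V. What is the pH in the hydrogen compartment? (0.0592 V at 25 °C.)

pH = 5.61

E°_cell = 0.80 V and n = 2.
log Q = n(E° − E)/0.0592 = 2×(0.80 − 1.021)/0.0592 = -7.466.
With Q = [H⁺]^2 / ([Ag⁺]^2·P(H₂)), solving for [H⁺] gives log[H⁺] = -5.609, so pH = 5.61.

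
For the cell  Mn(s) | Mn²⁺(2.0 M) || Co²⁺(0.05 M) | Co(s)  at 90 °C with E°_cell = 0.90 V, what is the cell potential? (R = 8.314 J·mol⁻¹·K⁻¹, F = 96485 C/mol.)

0.842 V

Balancing electrons gives n = 2; the reaction quotient is Q = [Mn²⁺]/[Co²⁺] = 40.0.
E = E° − (RT/nF) ln Q = 0.90 − (8.314×363)/(2×96485) × (3.689) = 0.900 − 0.058 = 0.842 V.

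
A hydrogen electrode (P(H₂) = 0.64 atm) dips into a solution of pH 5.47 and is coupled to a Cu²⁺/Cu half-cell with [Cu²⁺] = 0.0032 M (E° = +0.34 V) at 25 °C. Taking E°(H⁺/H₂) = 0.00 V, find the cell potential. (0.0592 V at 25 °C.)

0.58 V

The Cu²⁺/Cu couple is the cathode, so E°_cell = 0.34 V; n = 2.
[H⁺] = 10^(−5.47) = 3.4 × 10^-6 M, and Q = [H⁺]^2 / ([Cu²⁺]·P(H₂)) = 5.61 × 10^-9.
E = E° − (0.0592/2) log Q = 0.34 − (0.0592/2)(-8.251) = 0.584 V.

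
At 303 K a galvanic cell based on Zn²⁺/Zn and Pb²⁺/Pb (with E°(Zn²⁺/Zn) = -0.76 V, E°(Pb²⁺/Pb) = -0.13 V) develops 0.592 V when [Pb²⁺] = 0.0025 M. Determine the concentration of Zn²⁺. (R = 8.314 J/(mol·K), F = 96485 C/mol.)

From the Nernst equation, ln Q = nF(E° − E)/RT = 2×96485×(0.63 − 0.592)/(8.314×303) = 2.911, so Q = 18.4.
With Q = [Zn²⁺]/[Pb²⁺] and the known concentrations, [Zn²⁺] in the numerator gives [Zn²⁺] = 0.046 M.

0.046 M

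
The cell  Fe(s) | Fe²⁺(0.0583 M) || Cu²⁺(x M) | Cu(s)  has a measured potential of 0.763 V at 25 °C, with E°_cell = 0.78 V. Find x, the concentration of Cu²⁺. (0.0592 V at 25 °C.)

From the Nernst equation, log Q = n(E° − E)/0.0592 = 2(0.78 − 0.763)/0.0592 = 0.574, so Q = 3.75.
With Q = [Fe²⁺]/[Cu²⁺] and the known concentrations, [Cu²⁺] in the denominator gives [Cu²⁺] = 0.016 M.

0.016 M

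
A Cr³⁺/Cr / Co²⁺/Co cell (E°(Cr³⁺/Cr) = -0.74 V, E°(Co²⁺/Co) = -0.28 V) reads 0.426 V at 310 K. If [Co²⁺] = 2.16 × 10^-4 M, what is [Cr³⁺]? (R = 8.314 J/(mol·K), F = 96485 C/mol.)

From the Nernst equation, ln Q = nF(E° − E)/RT = 6×96485×(0.46 − 0.426)/(8.314×310) = 7.637, so Q = 2070.
With Q = [Cr³⁺]^2/[Co²⁺]^3 and the known concentrations, [Cr³⁺]^2 in the numerator gives [Cr³⁺] = 1.4 × 10^-4 M.

1.4 × 10^-4 M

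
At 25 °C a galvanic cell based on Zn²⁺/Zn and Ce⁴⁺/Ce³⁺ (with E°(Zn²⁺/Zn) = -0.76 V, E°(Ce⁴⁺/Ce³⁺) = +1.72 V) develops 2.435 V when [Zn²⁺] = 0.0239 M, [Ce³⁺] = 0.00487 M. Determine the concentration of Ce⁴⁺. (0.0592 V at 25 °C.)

1.3 × 10^-4 M

From the Nernst equation, log Q = n(E° − E)/0.0592 = 2(2.48 − 2.435)/0.0592 = 1.520, so Q = 33.1.
With Q = [Zn²⁺]·[Ce³⁺]^2/[Ce⁴⁺]^2 and the known concentrations, [Ce⁴⁺]^2 in the denominator gives [Ce⁴⁺] = 1.3 × 10^-4 M.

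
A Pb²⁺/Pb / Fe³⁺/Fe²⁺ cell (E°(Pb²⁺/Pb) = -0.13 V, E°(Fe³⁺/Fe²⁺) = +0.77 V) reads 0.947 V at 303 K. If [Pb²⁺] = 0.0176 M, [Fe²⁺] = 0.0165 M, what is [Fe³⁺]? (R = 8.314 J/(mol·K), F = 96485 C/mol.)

0.013 M

From the Nernst equation, ln Q = nF(E° − E)/RT = 2×96485×(0.90 − 0.947)/(8.314×303) = -3.600, so Q = 0.0273.
With Q = [Pb²⁺]·[Fe²⁺]^2/[Fe³⁺]^2 and the known concentrations, [Fe³⁺]^2 in the denominator gives [Fe³⁺] = 0.013 M.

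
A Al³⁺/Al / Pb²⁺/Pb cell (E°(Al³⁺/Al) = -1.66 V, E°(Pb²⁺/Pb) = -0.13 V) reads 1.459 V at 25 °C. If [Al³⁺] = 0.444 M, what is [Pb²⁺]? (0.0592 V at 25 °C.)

From the Nernst equation, log Q = n(E° − E)/0.0592 = 6(1.53 − 1.459)/0.0592 = 7.196, so Q = 1.57 × 10^7.
With Q = [Al³⁺]^2/[Pb²⁺]^3 and the known concentrations, [Pb²⁺]^3 in the denominator gives [Pb²⁺] = 0.0023 M.

0.0023 M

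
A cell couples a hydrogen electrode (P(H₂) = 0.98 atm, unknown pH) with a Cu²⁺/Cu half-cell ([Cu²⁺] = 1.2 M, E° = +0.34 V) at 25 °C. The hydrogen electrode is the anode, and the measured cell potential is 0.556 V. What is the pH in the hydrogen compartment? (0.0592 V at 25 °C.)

pH = 3.61

E°_cell = 0.34 V and n = 2.
log Q = n(E° − E)/0.0592 = 2×(0.34 − 0.556)/0.0592 = -7.297.
With Q = [H⁺]^2 / ([Cu²⁺]·P(H₂)), solving for [H⁺] gives log[H⁺] = -3.613, so pH = 3.61.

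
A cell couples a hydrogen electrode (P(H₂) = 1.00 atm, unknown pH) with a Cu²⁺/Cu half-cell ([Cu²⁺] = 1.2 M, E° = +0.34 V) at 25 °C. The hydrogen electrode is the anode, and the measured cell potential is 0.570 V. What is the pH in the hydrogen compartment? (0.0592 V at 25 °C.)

pH = 3.85

E°_cell = 0.34 V and n = 2.
log Q = n(E° − E)/0.0592 = 2×(0.34 − 0.570)/0.0592 = -7.770.
With Q = [H⁺]^2 / ([Cu²⁺]·P(H₂)), solving for [H⁺] gives log[H⁺] = -3.846, so pH = 3.85.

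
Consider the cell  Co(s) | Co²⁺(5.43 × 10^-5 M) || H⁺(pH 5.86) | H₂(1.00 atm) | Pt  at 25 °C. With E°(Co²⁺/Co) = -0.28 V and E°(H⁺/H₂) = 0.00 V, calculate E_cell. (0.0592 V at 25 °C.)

The hydrogen couple is the cathode, so E°_cell = 0.28 V; n = 2.
[H⁺] = 10^(−5.86) = 1.4 × 10^-6 M, and Q = [Co²⁺]·P(H₂) / [H⁺]^2 = 2.85 × 10^7.
E = E° − (0.0592/2) log Q = 0.28 − (0.0592/2)(7.455) = 0.059 V.

0.059 V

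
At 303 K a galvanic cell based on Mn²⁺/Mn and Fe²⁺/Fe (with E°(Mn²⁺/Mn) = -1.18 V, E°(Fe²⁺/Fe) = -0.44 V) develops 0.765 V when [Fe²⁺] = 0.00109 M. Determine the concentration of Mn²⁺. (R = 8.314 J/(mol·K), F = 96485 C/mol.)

1.6 × 10^-4 M

From the Nernst equation, ln Q = nF(E° − E)/RT = 2×96485×(0.74 − 0.765)/(8.314×303) = -1.915, so Q = 0.147.
With Q = [Mn²⁺]/[Fe²⁺] and the known concentrations, [Mn²⁺] in the numerator gives [Mn²⁺] = 1.6 × 10^-4 M.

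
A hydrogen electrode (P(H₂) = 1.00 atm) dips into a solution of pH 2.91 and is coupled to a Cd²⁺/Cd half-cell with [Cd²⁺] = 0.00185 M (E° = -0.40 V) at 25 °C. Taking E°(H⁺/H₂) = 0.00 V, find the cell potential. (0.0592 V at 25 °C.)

0.31 V

The hydrogen couple is the cathode, so E°_cell = 0.40 V; n = 2.
[H⁺] = 10^(−2.91) = 0.0012 M, and Q = [Cd²⁺]·P(H₂) / [H⁺]^2 = 1220.
E = E° − (0.0592/2) log Q = 0.40 − (0.0592/2)(3.087) = 0.309 V.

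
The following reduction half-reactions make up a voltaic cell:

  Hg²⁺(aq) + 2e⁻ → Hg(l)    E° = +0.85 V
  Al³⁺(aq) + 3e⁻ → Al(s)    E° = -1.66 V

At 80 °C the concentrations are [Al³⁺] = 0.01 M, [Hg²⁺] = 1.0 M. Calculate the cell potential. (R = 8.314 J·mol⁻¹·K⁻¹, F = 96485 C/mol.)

2.56 V

The Hg²⁺/Hg couple has the higher reduction potential and acts as the cathode, so E°_cell = +0.85 − (-1.66) = 2.51 V.
Balancing electrons gives n = 6; the reaction quotient is Q = [Al³⁺]^2/[Hg²⁺]^3 = 1 × 10^-4.
E = E° − (RT/nF) ln Q = 2.51 − (8.314×353)/(6×96485) × (-9.210) = 2.510 + 0.047 = 2.557 V.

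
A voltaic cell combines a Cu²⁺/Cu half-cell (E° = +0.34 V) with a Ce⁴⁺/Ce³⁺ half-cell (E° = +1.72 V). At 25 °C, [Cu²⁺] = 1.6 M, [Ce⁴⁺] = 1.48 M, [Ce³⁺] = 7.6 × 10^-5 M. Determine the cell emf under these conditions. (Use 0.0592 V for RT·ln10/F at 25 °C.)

1.63 V

The Ce⁴⁺/Ce³⁺ couple has the higher reduction potential and acts as the cathode, so E°_cell = +1.72 − (+0.34) = 1.38 V.
Balancing electrons gives n = 2; the reaction quotient is Q = [Cu²⁺]·[Ce³⁺]^2/[Ce⁴⁺]^2 = 4.22 × 10^-9.
At 25 °C, E = E° − (0.0592/n) log Q = 1.38 − (0.0592/2)(-8.375) = 1.380 + 0.248 = 1.628 V.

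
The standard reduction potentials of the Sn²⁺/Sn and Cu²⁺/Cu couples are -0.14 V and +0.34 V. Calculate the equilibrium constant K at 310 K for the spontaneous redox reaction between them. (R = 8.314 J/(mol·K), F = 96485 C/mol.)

4.1 × 10^15

E°_cell = +0.34 − (-0.14) = 0.48 V, with n = 2 electrons transferred.
At equilibrium E = 0, so the Nernst equation gives ln K = nFE°/RT = (2)(96485)(0.48)/((8.314)(310)) = 35.94.
K = e^35.94 = 4.1 × 10^15.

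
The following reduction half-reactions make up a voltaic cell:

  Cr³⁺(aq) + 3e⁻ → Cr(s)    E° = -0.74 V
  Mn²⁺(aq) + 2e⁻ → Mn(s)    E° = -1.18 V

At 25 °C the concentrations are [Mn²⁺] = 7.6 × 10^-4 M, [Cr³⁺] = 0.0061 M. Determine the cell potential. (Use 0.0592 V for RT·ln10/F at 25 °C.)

The Cr³⁺/Cr couple has the higher reduction potential and acts as the cathode, so E°_cell = -0.74 − (-1.18) = 0.44 V.
Balancing electrons gives n = 6; the reaction quotient is Q = [Mn²⁺]^3/[Cr³⁺]^2 = 1.18 × 10^-5.
At 25 °C, E = E° − (0.0592/n) log Q = 0.44 − (0.0592/6)(-4.928) = 0.440 + 0.049 = 0.489 V.

0.489 V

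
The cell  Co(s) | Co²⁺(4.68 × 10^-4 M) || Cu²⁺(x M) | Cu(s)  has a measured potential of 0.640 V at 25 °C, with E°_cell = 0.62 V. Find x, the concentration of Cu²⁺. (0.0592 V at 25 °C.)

From the Nernst equation, log Q = n(E° − E)/0.0592 = 2(0.62 − 0.640)/0.0592 = -0.676, so Q = 0.211.
With Q = [Co²⁺]/[Cu²⁺] and the known concentrations, [Cu²⁺] in the denominator gives [Cu²⁺] = 0.0022 M.

0.0022 M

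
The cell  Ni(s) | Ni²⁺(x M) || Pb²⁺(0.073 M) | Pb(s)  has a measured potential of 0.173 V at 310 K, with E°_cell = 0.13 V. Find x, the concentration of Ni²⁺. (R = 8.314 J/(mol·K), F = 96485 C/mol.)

From the Nernst equation, ln Q = nF(E° − E)/RT = 2×96485×(0.13 − 0.173)/(8.314×310) = -3.219, so Q = 0.0400.
With Q = [Ni²⁺]/[Pb²⁺] and the known concentrations, [Ni²⁺] in the numerator gives [Ni²⁺] = 0.0029 M.

0.0029 M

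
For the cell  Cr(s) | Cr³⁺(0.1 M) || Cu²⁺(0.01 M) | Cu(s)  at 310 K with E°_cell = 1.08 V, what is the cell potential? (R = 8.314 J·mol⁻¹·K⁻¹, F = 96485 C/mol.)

Balancing electrons gives n = 6; the reaction quotient is Q = [Cr³⁺]^2/[Cu²⁺]^3 = 1 × 10^4.
E = E° − (RT/nF) ln Q = 1.08 − (8.314×310)/(6×96485) × (9.210) = 1.080 − 0.041 = 1.039 V.

1.04 V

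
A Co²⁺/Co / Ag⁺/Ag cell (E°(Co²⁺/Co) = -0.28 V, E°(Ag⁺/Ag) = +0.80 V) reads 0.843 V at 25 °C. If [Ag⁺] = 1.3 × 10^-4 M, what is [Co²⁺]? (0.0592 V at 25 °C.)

From the Nernst equation, log Q = n(E° − E)/0.0592 = 2(1.08 − 0.843)/0.0592 = 8.007, so Q = 1.02 × 10^8.
With Q = [Co²⁺]/[Ag⁺]^2 and the known concentrations, [Co²⁺] in the numerator gives [Co²⁺] = 1.7 M.

1.7 M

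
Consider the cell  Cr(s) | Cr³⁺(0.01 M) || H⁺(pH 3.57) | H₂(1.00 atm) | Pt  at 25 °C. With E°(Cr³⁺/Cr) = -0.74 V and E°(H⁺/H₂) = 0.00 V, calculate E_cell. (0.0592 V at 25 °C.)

The hydrogen couple is the cathode, so E°_cell = 0.74 V; n = 6.
[H⁺] = 10^(−3.57) = 2.7 × 10^-4 M, and Q = [Cr³⁺]^2·P(H₂)^3 / [H⁺]^6 = 2.63 × 10^17.
E = E° − (0.0592/6) log Q = 0.74 − (0.0592/6)(17.420) = 0.568 V.

0.57 V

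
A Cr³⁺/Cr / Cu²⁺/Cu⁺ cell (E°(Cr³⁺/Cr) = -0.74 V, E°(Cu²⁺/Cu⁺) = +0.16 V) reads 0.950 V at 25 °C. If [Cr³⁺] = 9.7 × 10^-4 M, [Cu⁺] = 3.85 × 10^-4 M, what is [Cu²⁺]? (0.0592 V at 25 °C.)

2.7 × 10^-4 M

From the Nernst equation, log Q = n(E° − E)/0.0592 = 3(0.90 − 0.950)/0.0592 = -2.534, so Q = 0.00293.
With Q = [Cr³⁺]·[Cu⁺]^3/[Cu²⁺]^3 and the known concentrations, [Cu²⁺]^3 in the denominator gives [Cu²⁺] = 2.7 × 10^-4 M.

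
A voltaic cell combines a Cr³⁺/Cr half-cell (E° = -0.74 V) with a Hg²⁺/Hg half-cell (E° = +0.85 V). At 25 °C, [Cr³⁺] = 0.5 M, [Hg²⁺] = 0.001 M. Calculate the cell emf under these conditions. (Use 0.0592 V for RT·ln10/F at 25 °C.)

1.51 V

The Hg²⁺/Hg couple has the higher reduction potential and acts as the cathode, so E°_cell = +0.85 − (-0.74) = 1.59 V.
Balancing electrons gives n = 6; the reaction quotient is Q = [Cr³⁺]^2/[Hg²⁺]^3 = 2.5 × 10^8.
At 25 °C, E = E° − (0.0592/n) log Q = 1.59 − (0.0592/6)(8.398) = 1.590 − 0.083 = 1.507 V.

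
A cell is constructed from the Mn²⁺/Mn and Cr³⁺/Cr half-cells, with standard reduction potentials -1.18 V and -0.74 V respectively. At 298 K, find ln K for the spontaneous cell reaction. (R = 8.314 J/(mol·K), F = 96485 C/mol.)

ln K = 102.8

E°_cell = -0.74 − (-1.18) = 0.44 V, with n = 6 electrons transferred.
At equilibrium E = 0, so the Nernst equation gives ln K = nFE°/RT = (6)(96485)(0.44)/((8.314)(298)) = 102.81.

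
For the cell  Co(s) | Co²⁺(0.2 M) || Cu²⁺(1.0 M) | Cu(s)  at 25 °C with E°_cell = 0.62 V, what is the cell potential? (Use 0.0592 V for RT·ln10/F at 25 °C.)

Balancing electrons gives n = 2; the reaction quotient is Q = [Co²⁺]/[Cu²⁺] = 0.200.
At 25 °C, E = E° − (0.0592/n) log Q = 0.62 − (0.0592/2)(-0.699) = 0.620 + 0.021 = 0.641 V.

0.641 V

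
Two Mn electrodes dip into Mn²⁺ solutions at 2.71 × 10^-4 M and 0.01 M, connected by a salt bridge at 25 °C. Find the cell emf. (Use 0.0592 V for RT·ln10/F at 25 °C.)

Both half-cells are Mn²⁺/Mn, so E°_cell = 0. The concentrated side is the cathode; the cell reaction moves Mn²⁺ from high to low concentration with n = 2.
Q = [Mn²⁺]_dilute/[Mn²⁺]_conc = 2.71 × 10^-4/0.01 = 0.0271.
E = 0 − (0.0592/2) log Q = −(0.0592/2)(-1.567) = 0.0464 V.

0.046 V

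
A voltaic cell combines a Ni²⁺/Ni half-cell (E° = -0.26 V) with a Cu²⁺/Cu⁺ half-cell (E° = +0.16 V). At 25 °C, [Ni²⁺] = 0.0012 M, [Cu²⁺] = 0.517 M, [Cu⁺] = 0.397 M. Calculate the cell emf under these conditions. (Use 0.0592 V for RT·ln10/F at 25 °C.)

0.513 V

The Cu²⁺/Cu⁺ couple has the higher reduction potential and acts as the cathode, so E°_cell = +0.16 − (-0.26) = 0.42 V.
Balancing electrons gives n = 2; the reaction quotient is Q = [Ni²⁺]·[Cu⁺]^2/[Cu²⁺]^2 = 7.08 × 10^-4.
At 25 °C, E = E° − (0.0592/n) log Q = 0.42 − (0.0592/2)(-3.150) = 0.420 + 0.093 = 0.513 V.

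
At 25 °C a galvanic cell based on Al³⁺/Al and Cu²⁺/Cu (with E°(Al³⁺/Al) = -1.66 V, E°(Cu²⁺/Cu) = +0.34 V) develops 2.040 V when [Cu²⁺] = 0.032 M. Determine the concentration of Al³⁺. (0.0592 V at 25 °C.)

5.4 × 10^-5 M

From the Nernst equation, log Q = n(E° − E)/0.0592 = 6(2.00 − 2.040)/0.0592 = -4.054, so Q = 8.83 × 10^-5.
With Q = [Al³⁺]^2/[Cu²⁺]^3 and the known concentrations, [Al³⁺]^2 in the numerator gives [Al³⁺] = 5.4 × 10^-5 M.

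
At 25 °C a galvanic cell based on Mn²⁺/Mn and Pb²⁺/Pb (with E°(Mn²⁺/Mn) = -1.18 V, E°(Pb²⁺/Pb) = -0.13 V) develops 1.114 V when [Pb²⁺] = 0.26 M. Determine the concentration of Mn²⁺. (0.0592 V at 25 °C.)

0.0018 M

From the Nernst equation, log Q = n(E° − E)/0.0592 = 2(1.05 − 1.114)/0.0592 = -2.162, so Q = 0.00688.
With Q = [Mn²⁺]/[Pb²⁺] and the known concentrations, [Mn²⁺] in the numerator gives [Mn²⁺] = 0.0018 M.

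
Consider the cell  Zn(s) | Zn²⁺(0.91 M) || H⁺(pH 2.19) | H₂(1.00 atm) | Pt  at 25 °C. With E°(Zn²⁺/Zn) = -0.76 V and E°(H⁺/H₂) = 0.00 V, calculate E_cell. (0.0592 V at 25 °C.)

0.63 V

The hydrogen couple is the cathode, so E°_cell = 0.76 V; n = 2.
[H⁺] = 10^(−2.19) = 0.0065 M, and Q = [Zn²⁺]·P(H₂) / [H⁺]^2 = 2.18 × 10^4.
E = E° − (0.0592/2) log Q = 0.76 − (0.0592/2)(4.339) = 0.632 V.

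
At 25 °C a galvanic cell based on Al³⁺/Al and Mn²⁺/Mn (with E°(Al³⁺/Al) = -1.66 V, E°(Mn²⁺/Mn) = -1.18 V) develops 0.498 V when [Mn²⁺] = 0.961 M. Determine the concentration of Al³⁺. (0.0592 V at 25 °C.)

From the Nernst equation, log Q = n(E° − E)/0.0592 = 6(0.48 − 0.498)/0.0592 = -1.824, so Q = 0.0150.
With Q = [Al³⁺]^2/[Mn²⁺]^3 and the known concentrations, [Al³⁺]^2 in the numerator gives [Al³⁺] = 0.12 M.

0.12 M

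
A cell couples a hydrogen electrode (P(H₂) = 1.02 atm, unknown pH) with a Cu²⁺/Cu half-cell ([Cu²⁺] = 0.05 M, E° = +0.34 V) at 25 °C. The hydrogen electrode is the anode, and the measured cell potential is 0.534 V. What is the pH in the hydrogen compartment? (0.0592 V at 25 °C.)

pH = 3.92

E°_cell = 0.34 V and n = 2.
log Q = n(E° − E)/0.0592 = 2×(0.34 − 0.534)/0.0592 = -6.554.
With Q = [H⁺]^2 / ([Cu²⁺]·P(H₂)), solving for [H⁺] gives log[H⁺] = -3.923, so pH = 3.92.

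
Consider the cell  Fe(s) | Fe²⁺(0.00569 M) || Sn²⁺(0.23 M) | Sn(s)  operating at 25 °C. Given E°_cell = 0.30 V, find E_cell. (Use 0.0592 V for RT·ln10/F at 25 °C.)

Balancing electrons gives n = 2; the reaction quotient is Q = [Fe²⁺]/[Sn²⁺] = 0.0247.
At 25 °C, E = E° − (0.0592/n) log Q = 0.30 − (0.0592/2)(-1.607) = 0.300 + 0.048 = 0.348 V.

0.348 V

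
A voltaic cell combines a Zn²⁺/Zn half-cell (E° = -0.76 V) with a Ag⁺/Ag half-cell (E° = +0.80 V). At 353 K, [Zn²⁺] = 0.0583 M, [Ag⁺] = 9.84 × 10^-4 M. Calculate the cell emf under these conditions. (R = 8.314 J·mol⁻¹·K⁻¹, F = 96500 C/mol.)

1.39 V

The Ag⁺/Ag couple has the higher reduction potential and acts as the cathode, so E°_cell = +0.80 − (-0.76) = 1.56 V.
Balancing electrons gives n = 2; the reaction quotient is Q = [Zn²⁺]/[Ag⁺]^2 = 6.02 × 10^4.
E = E° − (RT/nF) ln Q = 1.56 − (8.314×353)/(2×96500) × (11.006) = 1.560 − 0.167 = 1.393 V.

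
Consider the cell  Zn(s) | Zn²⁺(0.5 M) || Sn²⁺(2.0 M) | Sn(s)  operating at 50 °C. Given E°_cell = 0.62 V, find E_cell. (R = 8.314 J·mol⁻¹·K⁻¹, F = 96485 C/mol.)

Balancing electrons gives n = 2; the reaction quotient is Q = [Zn²⁺]/[Sn²⁺] = 0.250.
E = E° − (RT/nF) ln Q = 0.62 − (8.314×323)/(2×96485) × (-1.386) = 0.620 + 0.019 = 0.639 V.

0.639 V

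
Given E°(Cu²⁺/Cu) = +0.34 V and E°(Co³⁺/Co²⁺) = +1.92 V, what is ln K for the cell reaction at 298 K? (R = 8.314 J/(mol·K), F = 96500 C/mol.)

ln K = 123.1

E°_cell = +1.92 − (+0.34) = 1.58 V, with n = 2 electrons transferred.
At equilibrium E = 0, so the Nernst equation gives ln K = nFE°/RT = (2)(96500)(1.58)/((8.314)(298)) = 123.08.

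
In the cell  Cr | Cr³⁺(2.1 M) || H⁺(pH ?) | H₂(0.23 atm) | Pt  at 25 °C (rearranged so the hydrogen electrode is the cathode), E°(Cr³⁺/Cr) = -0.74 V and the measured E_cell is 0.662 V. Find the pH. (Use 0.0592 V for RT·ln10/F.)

E°_cell = 0.74 V and n = 6.
log Q = n(E° − E)/0.0592 = 6×(0.74 − 0.662)/0.0592 = 7.905.
With Q = [Cr³⁺]^2·P(H₂)^3 / [H⁺]^6, solving for [H⁺] gives log[H⁺] = -1.529, so pH = 1.53.

pH = 1.53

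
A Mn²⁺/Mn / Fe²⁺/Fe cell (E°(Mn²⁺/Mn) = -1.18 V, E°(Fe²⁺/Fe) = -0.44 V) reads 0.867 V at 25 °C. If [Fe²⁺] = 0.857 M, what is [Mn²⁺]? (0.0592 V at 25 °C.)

From the Nernst equation, log Q = n(E° − E)/0.0592 = 2(0.74 − 0.867)/0.0592 = -4.291, so Q = 5.12 × 10^-5.
With Q = [Mn²⁺]/[Fe²⁺] and the known concentrations, [Mn²⁺] in the numerator gives [Mn²⁺] = 4.4 × 10^-5 M.

4.4 × 10^-5 M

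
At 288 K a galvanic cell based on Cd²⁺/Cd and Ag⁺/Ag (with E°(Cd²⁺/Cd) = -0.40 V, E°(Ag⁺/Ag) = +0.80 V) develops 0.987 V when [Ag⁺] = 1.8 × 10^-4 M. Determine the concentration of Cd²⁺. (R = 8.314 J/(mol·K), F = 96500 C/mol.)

From the Nernst equation, ln Q = nF(E° − E)/RT = 2×96500×(1.20 − 0.987)/(8.314×288) = 17.169, so Q = 2.86 × 10^7.
With Q = [Cd²⁺]/[Ag⁺]^2 and the known concentrations, [Cd²⁺] in the numerator gives [Cd²⁺] = 0.93 M.

0.93 M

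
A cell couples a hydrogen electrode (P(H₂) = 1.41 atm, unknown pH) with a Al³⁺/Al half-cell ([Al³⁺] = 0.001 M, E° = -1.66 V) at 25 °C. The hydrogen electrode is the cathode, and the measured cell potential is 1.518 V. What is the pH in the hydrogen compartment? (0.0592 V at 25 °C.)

pH = 3.32

E°_cell = 1.66 V and n = 6.
log Q = n(E° − E)/0.0592 = 6×(1.66 − 1.518)/0.0592 = 14.392.
With Q = [Al³⁺]^2·P(H₂)^3 / [H⁺]^6, solving for [H⁺] gives log[H⁺] = -3.324, so pH = 3.32.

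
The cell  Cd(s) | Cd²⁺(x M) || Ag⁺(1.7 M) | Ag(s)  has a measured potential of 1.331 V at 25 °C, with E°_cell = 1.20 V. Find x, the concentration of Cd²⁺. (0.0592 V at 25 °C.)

1.1 × 10^-4 M

From the Nernst equation, log Q = n(E° − E)/0.0592 = 2(1.20 − 1.331)/0.0592 = -4.426, so Q = 3.75 × 10^-5.
With Q = [Cd²⁺]/[Ag⁺]^2 and the known concentrations, [Cd²⁺] in the numerator gives [Cd²⁺] = 1.1 × 10^-4 M.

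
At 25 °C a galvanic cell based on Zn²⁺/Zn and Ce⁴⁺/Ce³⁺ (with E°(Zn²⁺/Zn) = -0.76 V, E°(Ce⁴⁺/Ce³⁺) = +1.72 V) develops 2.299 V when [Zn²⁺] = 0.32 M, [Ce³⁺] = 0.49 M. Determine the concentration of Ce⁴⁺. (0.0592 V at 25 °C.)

From the Nernst equation, log Q = n(E° − E)/0.0592 = 2(2.48 − 2.299)/0.0592 = 6.115, so Q = 1.3 × 10^6.
With Q = [Zn²⁺]·[Ce³⁺]^2/[Ce⁴⁺]^2 and the known concentrations, [Ce⁴⁺]^2 in the denominator gives [Ce⁴⁺] = 2.4 × 10^-4 M.

2.4 × 10^-4 M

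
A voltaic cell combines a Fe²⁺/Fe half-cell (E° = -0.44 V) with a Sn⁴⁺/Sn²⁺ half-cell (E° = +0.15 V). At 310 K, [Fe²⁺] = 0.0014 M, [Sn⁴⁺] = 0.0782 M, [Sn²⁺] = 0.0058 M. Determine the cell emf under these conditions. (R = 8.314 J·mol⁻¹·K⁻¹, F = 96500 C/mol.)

0.712 V

The Sn⁴⁺/Sn²⁺ couple has the higher reduction potential and acts as the cathode, so E°_cell = +0.15 − (-0.44) = 0.59 V.
Balancing electrons gives n = 2; the reaction quotient is Q = [Fe²⁺]·[Sn²⁺]/[Sn⁴⁺] = 1.04 × 10^-4.
E = E° − (RT/nF) ln Q = 0.59 − (8.314×310)/(2×96500) × (-9.173) = 0.590 + 0.122 = 0.712 V.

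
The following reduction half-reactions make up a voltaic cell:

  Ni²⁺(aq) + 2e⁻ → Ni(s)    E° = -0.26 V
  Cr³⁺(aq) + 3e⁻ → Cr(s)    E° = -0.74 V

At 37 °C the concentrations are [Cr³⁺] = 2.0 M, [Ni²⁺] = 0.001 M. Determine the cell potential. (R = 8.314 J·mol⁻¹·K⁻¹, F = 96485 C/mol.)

0.382 V

The Ni²⁺/Ni couple has the higher reduction potential and acts as the cathode, so E°_cell = -0.26 − (-0.74) = 0.48 V.
Balancing electrons gives n = 6; the reaction quotient is Q = [Cr³⁺]^2/[Ni²⁺]^3 = 4 × 10^9.
E = E° − (RT/nF) ln Q = 0.48 − (8.314×310)/(6×96485) × (22.110) = 0.480 − 0.098 = 0.382 V.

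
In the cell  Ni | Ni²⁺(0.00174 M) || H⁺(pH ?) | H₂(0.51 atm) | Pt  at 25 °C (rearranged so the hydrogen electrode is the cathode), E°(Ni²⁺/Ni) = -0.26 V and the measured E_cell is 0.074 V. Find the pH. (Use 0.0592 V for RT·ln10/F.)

E°_cell = 0.26 V and n = 2.
log Q = n(E° − E)/0.0592 = 2×(0.26 − 0.074)/0.0592 = 6.284.
With Q = [Ni²⁺]·P(H₂) / [H⁺]^2, solving for [H⁺] gives log[H⁺] = -4.668, so pH = 4.67.

pH = 4.67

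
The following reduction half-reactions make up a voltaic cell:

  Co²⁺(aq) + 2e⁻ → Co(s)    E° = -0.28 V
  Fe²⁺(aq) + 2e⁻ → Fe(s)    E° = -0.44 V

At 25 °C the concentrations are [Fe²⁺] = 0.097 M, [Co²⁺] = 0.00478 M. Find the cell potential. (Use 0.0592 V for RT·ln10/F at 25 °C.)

0.121 V

The Co²⁺/Co couple has the higher reduction potential and acts as the cathode, so E°_cell = -0.28 − (-0.44) = 0.16 V.
Balancing electrons gives n = 2; the reaction quotient is Q = [Fe²⁺]/[Co²⁺] = 20.3.
At 25 °C, E = E° − (0.0592/n) log Q = 0.16 − (0.0592/2)(1.307) = 0.160 − 0.039 = 0.121 V.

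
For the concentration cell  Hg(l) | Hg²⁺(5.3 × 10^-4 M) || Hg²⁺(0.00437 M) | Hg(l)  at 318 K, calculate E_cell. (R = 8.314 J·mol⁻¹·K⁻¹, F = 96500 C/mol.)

0.029 V

Both half-cells are Hg²⁺/Hg, so E°_cell = 0. The concentrated side is the cathode; the cell reaction moves Hg²⁺ from high to low concentration with n = 2.
Q = [Hg²⁺]_dilute/[Hg²⁺]_conc = 5.3 × 10^-4/0.00437 = 0.121.
E = 0 − (RT/nF) ln Q = −((8.314×318)/(2×96500))(-2.110) = 0.0289 V.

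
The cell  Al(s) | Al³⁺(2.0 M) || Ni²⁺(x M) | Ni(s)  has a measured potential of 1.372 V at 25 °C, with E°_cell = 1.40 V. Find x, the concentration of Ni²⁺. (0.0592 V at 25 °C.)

0.18 M

From the Nernst equation, log Q = n(E° − E)/0.0592 = 6(1.40 − 1.372)/0.0592 = 2.838, so Q = 688.
With Q = [Al³⁺]^2/[Ni²⁺]^3 and the known concentrations, [Ni²⁺]^3 in the denominator gives [Ni²⁺] = 0.18 M.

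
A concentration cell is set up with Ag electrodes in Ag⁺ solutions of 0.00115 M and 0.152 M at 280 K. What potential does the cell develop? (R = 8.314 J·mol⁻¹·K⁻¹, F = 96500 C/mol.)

Both half-cells are Ag⁺/Ag, so E°_cell = 0. The concentrated side is the cathode; the cell reaction moves Ag⁺ from high to low concentration with n = 1.
Q = [Ag⁺]_dilute/[Ag⁺]_conc = 0.00115/0.152 = 0.00757.
E = 0 − (RT/nF) ln Q = −((8.314×280)/(1×96500))(-4.884) = 0.1178 V.

0.12 V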